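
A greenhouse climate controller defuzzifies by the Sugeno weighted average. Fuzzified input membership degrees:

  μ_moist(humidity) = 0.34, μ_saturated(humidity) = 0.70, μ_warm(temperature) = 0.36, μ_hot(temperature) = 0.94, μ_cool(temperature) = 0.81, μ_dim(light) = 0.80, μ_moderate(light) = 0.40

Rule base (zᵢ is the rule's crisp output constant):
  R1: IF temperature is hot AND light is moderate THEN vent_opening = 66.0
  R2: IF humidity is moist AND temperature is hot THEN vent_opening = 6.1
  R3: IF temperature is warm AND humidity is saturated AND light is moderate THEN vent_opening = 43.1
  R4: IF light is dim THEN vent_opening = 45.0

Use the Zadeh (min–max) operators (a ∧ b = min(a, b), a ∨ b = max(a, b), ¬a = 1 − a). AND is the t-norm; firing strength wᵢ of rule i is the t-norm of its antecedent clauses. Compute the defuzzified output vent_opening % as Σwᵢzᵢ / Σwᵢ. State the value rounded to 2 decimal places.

R1 (z=66.0): hot=0.94, moderate=0.40; AND[min(a, b)] → w = 0.40
R2 (z=6.1): moist=0.34, hot=0.94; AND[min(a, b)] → w = 0.34
R3 (z=43.1): warm=0.36, saturated=0.70, moderate=0.40; AND[min(a, b)] → w = 0.36
R4 (z=45.0): dim=0.80 → w = 0.80
Weighted average = (0.40·66.0 + 0.34·6.1 + 0.36·43.1 + 0.80·45.0) / (0.40 + 0.34 + 0.36 + 0.80)
  = 79.9900 / 1.9000 = 42.10

42.10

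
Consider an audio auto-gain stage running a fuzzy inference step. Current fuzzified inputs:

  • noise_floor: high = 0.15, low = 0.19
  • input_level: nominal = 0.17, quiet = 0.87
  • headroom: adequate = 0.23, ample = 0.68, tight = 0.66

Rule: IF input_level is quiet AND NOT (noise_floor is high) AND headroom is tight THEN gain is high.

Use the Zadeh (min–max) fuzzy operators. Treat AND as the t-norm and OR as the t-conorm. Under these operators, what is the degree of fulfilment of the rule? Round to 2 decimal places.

firing strength: quiet=0.87, ¬high=1−0.15=0.85, tight=0.66; AND[min(a, b)] → w = 0.66

0.66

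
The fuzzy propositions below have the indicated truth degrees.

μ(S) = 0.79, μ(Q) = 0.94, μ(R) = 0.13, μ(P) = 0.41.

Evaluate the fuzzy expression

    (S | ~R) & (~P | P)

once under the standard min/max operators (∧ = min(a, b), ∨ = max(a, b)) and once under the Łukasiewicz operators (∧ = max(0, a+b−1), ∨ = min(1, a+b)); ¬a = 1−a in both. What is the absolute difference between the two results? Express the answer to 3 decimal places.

Under standard min/max:
  ~R = 1 − 0.13 = 0.87
  S | ~R = max(a, b) on (0.79, 0.87) = 0.87
  ~P = 1 − 0.41 = 0.59
  ~P | P = max(a, b) on (0.59, 0.41) = 0.59
  (S | ~R) & (~P | P) = min(a, b) on (0.87, 0.59) = 0.59
  → value = 0.5900
Under Łukasiewicz:
  ~R = 1 − 0.13 = 0.87
  S | ~R = min(1, a+b) on (0.79, 0.87) = 1.00
  ~P = 1 − 0.41 = 0.59
  ~P | P = min(1, a+b) on (0.59, 0.41) = 1.00
  (S | ~R) & (~P | P) = max(0, a+b−1) on (1.00, 1.00) = 1.00
  → value = 1.0000
|0.5900 − 1.0000| = 0.410

0.410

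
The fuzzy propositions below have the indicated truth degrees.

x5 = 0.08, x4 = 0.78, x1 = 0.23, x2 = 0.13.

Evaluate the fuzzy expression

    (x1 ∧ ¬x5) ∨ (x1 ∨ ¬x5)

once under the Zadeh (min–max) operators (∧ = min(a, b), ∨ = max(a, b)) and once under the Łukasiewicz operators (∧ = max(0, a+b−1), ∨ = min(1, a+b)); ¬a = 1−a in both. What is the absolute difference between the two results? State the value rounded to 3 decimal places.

Under Zadeh (min–max):
  ¬x5 = 1 − 0.08 = 0.92
  x1 ∧ ¬x5 = min(a, b) on (0.23, 0.92) = 0.23
  ¬x5 = 1 − 0.08 = 0.92
  x1 ∨ ¬x5 = max(a, b) on (0.23, 0.92) = 0.92
  (x1 ∧ ¬x5) ∨ (x1 ∨ ¬x5) = max(a, b) on (0.23, 0.92) = 0.92
  → value = 0.9200
Under Łukasiewicz:
  ¬x5 = 1 − 0.08 = 0.92
  x1 ∧ ¬x5 = max(0, a+b−1) on (0.23, 0.92) = 0.15
  ¬x5 = 1 − 0.08 = 0.92
  x1 ∨ ¬x5 = min(1, a+b) on (0.23, 0.92) = 1.00
  (x1 ∧ ¬x5) ∨ (x1 ∨ ¬x5) = min(1, a+b) on (0.15, 1.00) = 1.00
  → value = 1.0000
|0.9200 − 1.0000| = 0.080

0.080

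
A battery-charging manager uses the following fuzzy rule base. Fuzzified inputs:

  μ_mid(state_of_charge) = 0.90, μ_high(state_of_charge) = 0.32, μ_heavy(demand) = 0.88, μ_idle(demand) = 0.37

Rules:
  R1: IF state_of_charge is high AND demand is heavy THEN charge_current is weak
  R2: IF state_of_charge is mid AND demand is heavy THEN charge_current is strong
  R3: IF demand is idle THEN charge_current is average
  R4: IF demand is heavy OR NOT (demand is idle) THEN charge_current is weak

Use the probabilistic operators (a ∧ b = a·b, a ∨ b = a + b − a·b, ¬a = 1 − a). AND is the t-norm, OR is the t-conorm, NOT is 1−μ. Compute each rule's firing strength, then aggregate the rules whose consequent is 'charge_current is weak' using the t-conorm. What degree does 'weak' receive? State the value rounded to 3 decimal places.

R1: high=0.32, heavy=0.88; AND[a·b] → w = 0.2816
R2: mid=0.90, heavy=0.88; AND[a·b] → w = 0.7920
R3: idle=0.37 → w = 0.3700
R4: heavy=0.88, ¬idle=1−0.37=0.63; OR[a + b − a·b] → w = 0.9556
Rules with consequent 'weak': {R1, R4} → strengths 0.2816, 0.9556
Aggregate via t-conorm [a + b − a·b]: 0.9681

0.968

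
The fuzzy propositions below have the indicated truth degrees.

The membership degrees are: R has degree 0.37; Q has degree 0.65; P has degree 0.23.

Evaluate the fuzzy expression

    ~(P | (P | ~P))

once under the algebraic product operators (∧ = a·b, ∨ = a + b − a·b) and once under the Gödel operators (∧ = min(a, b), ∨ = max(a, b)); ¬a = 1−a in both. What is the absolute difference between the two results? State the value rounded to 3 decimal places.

0.094

Under algebraic product:
  ~P = 1 − 0.2300 = 0.7700
  P | ~P = a + b − a·b on (0.2300, 0.7700) = 0.8229
  P | (P | ~P) = a + b − a·b on (0.2300, 0.8229) = 0.8636
  ~(P | (P | ~P)) = 1 − 0.8636 = 0.1364
  → value = 0.1364
Under Gödel:
  ~P = 1 − 0.23 = 0.77
  P | ~P = max(a, b) on (0.23, 0.77) = 0.77
  P | (P | ~P) = max(a, b) on (0.23, 0.77) = 0.77
  ~(P | (P | ~P)) = 1 − 0.77 = 0.23
  → value = 0.2300
|0.1364 − 0.2300| = 0.094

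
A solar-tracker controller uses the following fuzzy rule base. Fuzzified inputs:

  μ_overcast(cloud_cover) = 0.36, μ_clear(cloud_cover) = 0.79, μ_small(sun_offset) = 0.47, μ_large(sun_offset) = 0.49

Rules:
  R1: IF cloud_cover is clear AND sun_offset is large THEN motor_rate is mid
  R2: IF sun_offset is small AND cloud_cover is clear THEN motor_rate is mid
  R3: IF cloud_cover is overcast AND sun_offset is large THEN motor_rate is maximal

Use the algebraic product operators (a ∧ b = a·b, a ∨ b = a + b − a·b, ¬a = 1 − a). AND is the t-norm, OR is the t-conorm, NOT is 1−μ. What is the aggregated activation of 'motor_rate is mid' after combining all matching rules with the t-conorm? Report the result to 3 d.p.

0.615

R1: clear=0.79, large=0.49; AND[a·b] → w = 0.3871
R2: small=0.47, clear=0.79; AND[a·b] → w = 0.3713
R3: overcast=0.36, large=0.49; AND[a·b] → w = 0.1764
Rules with consequent 'mid': {R1, R2} → strengths 0.3871, 0.3713
Aggregate via t-conorm [a + b − a·b]: 0.6147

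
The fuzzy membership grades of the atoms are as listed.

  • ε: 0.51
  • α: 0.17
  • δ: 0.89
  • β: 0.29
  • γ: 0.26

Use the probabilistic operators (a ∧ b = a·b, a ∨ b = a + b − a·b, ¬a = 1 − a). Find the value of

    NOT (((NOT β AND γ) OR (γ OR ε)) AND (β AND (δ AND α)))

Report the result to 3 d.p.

0.969

NOT β = 1 − 0.2900 = 0.7100
NOT β AND γ = a·b on (0.7100, 0.2600) = 0.1846
γ OR ε = a + b − a·b on (0.2600, 0.5100) = 0.6374
(NOT β AND γ) OR (γ OR ε) = a + b − a·b on (0.1846, 0.6374) = 0.7043
δ AND α = a·b on (0.8900, 0.1700) = 0.1513
β AND (δ AND α) = a·b on (0.2900, 0.1513) = 0.0439
((NOT β AND γ) OR (γ OR ε)) AND (β AND (δ AND α)) = a·b on (0.7043, 0.0439) = 0.0309
NOT (((NOT β AND γ) OR (γ OR ε)) AND (β AND (δ AND α))) = 1 − 0.0309 = 0.9691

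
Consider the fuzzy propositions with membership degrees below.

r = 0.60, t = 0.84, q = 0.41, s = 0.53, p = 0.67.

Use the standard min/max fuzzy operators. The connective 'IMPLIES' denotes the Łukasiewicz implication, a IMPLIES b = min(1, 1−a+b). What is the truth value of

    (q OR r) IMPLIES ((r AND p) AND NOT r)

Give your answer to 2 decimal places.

q OR r = max(a, b) on (0.41, 0.60) = 0.60
r AND p = min(a, b) on (0.60, 0.67) = 0.60
NOT r = 1 − 0.60 = 0.40
(r AND p) AND NOT r = min(a, b) on (0.60, 0.40) = 0.40
(q OR r) IMPLIES ((r AND p) AND NOT r)  [Łukasiewicz: min(1, 1−a+b)] with a=0.60, b=0.40 → 0.80

0.80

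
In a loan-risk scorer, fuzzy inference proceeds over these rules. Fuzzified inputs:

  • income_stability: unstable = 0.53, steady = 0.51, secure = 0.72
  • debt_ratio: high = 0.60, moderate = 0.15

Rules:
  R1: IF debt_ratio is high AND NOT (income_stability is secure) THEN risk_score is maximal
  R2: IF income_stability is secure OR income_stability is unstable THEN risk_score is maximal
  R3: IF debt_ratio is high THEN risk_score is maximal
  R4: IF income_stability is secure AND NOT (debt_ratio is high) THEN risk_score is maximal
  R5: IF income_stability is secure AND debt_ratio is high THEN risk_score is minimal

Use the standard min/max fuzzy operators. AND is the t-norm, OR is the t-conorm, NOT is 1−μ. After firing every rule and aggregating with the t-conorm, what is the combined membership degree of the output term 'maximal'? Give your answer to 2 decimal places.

0.72

R1: high=0.60, ¬secure=1−0.72=0.28; AND[min(a, b)] → w = 0.28
R2: secure=0.72, unstable=0.53; OR[max(a, b)] → w = 0.72
R3: high=0.60 → w = 0.60
R4: secure=0.72, ¬high=1−0.60=0.40; AND[min(a, b)] → w = 0.40
R5: secure=0.72, high=0.60; AND[min(a, b)] → w = 0.60
Rules with consequent 'maximal': {R1, R2, R3, R4} → strengths 0.28, 0.72, 0.60, 0.40
Aggregate via t-conorm [max(a, b)]: 0.72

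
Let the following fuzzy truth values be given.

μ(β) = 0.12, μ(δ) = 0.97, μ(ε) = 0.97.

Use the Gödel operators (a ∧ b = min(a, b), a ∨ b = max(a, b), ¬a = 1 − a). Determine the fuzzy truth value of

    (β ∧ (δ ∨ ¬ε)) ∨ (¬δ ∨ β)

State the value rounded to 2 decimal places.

0.12

¬ε = 1 − 0.97 = 0.03
δ ∨ ¬ε = max(a, b) on (0.97, 0.03) = 0.97
β ∧ (δ ∨ ¬ε) = min(a, b) on (0.12, 0.97) = 0.12
¬δ = 1 − 0.97 = 0.03
¬δ ∨ β = max(a, b) on (0.03, 0.12) = 0.12
(β ∧ (δ ∨ ¬ε)) ∨ (¬δ ∨ β) = max(a, b) on (0.12, 0.12) = 0.12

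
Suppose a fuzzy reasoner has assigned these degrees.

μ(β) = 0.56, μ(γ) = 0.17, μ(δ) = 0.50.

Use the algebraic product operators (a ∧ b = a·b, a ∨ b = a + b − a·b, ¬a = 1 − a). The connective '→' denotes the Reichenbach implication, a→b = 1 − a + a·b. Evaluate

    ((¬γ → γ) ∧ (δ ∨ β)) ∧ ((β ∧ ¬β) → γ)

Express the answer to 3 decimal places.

0.193

¬γ = 1 − 0.1700 = 0.8300
¬γ → γ  [Reichenbach: 1 − a + a·b] with a=0.8300, b=0.1700 → 0.3111
δ ∨ β = a + b − a·b on (0.5000, 0.5600) = 0.7800
(¬γ → γ) ∧ (δ ∨ β) = a·b on (0.3111, 0.7800) = 0.2427
¬β = 1 − 0.5600 = 0.4400
β ∧ ¬β = a·b on (0.5600, 0.4400) = 0.2464
(β ∧ ¬β) → γ  [Reichenbach: 1 − a + a·b] with a=0.2464, b=0.1700 → 0.7955
((¬γ → γ) ∧ (δ ∨ β)) ∧ ((β ∧ ¬β) → γ) = a·b on (0.2427, 0.7955) = 0.1930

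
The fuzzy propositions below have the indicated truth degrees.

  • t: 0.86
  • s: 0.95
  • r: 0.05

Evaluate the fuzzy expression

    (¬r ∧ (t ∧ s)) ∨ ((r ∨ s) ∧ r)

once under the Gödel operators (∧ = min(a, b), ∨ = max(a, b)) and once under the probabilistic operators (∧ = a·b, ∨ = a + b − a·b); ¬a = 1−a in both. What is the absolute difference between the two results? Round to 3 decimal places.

0.073

Under Gödel:
  ¬r = 1 − 0.05 = 0.95
  t ∧ s = min(a, b) on (0.86, 0.95) = 0.86
  ¬r ∧ (t ∧ s) = min(a, b) on (0.95, 0.86) = 0.86
  r ∨ s = max(a, b) on (0.05, 0.95) = 0.95
  (r ∨ s) ∧ r = min(a, b) on (0.95, 0.05) = 0.05
  (¬r ∧ (t ∧ s)) ∨ ((r ∨ s) ∧ r) = max(a, b) on (0.86, 0.05) = 0.86
  → value = 0.8600
Under probabilistic:
  ¬r = 1 − 0.0500 = 0.9500
  t ∧ s = a·b on (0.8600, 0.9500) = 0.8170
  ¬r ∧ (t ∧ s) = a·b on (0.9500, 0.8170) = 0.7761
  r ∨ s = a + b − a·b on (0.0500, 0.9500) = 0.9525
  (r ∨ s) ∧ r = a·b on (0.9525, 0.0500) = 0.0476
  (¬r ∧ (t ∧ s)) ∨ ((r ∨ s) ∧ r) = a + b − a·b on (0.7761, 0.0476) = 0.7868
  → value = 0.7868
|0.8600 − 0.7868| = 0.073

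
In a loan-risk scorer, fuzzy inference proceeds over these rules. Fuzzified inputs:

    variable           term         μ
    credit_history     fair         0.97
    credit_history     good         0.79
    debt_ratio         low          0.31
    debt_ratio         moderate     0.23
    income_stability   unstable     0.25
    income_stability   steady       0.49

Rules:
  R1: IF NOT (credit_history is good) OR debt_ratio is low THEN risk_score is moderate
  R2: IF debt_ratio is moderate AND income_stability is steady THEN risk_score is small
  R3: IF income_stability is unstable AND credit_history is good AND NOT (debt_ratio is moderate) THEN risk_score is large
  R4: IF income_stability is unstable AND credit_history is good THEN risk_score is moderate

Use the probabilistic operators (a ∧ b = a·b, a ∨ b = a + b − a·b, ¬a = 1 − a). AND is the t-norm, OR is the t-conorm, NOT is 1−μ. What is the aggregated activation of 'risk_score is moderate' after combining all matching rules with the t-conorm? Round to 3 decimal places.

0.563

R1: ¬good=1−0.79=0.21, low=0.31; OR[a + b − a·b] → w = 0.4549
R2: moderate=0.23, steady=0.49; AND[a·b] → w = 0.1127
R3: unstable=0.25, good=0.79, ¬moderate=1−0.23=0.77; AND[a·b] → w = 0.1521
R4: unstable=0.25, good=0.79; AND[a·b] → w = 0.1975
Rules with consequent 'moderate': {R1, R4} → strengths 0.4549, 0.1975
Aggregate via t-conorm [a + b − a·b]: 0.5626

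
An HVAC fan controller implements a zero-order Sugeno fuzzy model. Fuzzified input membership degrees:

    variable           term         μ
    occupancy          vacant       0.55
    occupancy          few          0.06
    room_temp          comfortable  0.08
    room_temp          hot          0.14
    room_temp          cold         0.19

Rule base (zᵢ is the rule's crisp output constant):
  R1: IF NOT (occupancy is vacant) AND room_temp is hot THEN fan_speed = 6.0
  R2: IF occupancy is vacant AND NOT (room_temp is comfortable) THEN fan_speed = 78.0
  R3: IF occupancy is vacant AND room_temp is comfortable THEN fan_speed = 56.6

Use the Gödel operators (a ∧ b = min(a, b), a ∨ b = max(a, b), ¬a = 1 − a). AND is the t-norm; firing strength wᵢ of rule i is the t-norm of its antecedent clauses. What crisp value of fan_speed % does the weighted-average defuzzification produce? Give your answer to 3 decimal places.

R1 (z=6.0): ¬vacant=1−0.55=0.45, hot=0.14; AND[min(a, b)] → w = 0.14
R2 (z=78.0): vacant=0.55, ¬comfortable=1−0.08=0.92; AND[min(a, b)] → w = 0.55
R3 (z=56.6): vacant=0.55, comfortable=0.08; AND[min(a, b)] → w = 0.08
Weighted average = (0.14·6.0 + 0.55·78.0 + 0.08·56.6) / (0.14 + 0.55 + 0.08)
  = 48.2680 / 0.7700 = 62.686

62.686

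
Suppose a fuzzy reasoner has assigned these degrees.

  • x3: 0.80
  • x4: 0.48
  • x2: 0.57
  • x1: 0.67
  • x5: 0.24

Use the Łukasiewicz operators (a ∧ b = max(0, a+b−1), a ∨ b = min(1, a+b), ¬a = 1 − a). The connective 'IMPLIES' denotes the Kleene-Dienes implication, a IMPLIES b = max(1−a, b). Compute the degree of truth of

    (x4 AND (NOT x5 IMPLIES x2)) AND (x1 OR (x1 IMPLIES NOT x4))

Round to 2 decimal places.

0.05

NOT x5 = 1 − 0.24 = 0.76
NOT x5 IMPLIES x2  [Kleene-Dienes: max(1−a, b)] with a=0.76, b=0.57 → 0.57
x4 AND (NOT x5 IMPLIES x2) = max(0, a+b−1) on (0.48, 0.57) = 0.05
NOT x4 = 1 − 0.48 = 0.52
x1 IMPLIES NOT x4  [Kleene-Dienes: max(1−a, b)] with a=0.67, b=0.52 → 0.52
x1 OR (x1 IMPLIES NOT x4) = min(1, a+b) on (0.67, 0.52) = 1.00
(x4 AND (NOT x5 IMPLIES x2)) AND (x1 OR (x1 IMPLIES NOT x4)) = max(0, a+b−1) on (0.05, 1.00) = 0.05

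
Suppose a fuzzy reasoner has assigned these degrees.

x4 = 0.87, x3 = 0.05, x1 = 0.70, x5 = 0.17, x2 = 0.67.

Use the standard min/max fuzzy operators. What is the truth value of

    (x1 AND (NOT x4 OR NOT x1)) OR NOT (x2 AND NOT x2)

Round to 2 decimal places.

0.67

NOT x4 = 1 − 0.87 = 0.13
NOT x1 = 1 − 0.70 = 0.30
NOT x4 OR NOT x1 = max(a, b) on (0.13, 0.30) = 0.30
x1 AND (NOT x4 OR NOT x1) = min(a, b) on (0.70, 0.30) = 0.30
NOT x2 = 1 − 0.67 = 0.33
x2 AND NOT x2 = min(a, b) on (0.67, 0.33) = 0.33
NOT (x2 AND NOT x2) = 1 − 0.33 = 0.67
(x1 AND (NOT x4 OR NOT x1)) OR NOT (x2 AND NOT x2) = max(a, b) on (0.30, 0.67) = 0.67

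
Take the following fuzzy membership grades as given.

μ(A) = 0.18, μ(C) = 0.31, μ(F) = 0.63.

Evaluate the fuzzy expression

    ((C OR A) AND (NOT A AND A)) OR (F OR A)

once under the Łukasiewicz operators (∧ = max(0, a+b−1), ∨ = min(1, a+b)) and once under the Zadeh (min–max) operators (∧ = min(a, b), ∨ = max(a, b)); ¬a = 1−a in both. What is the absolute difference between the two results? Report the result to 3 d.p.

Under Łukasiewicz:
  C OR A = min(1, a+b) on (0.31, 0.18) = 0.49
  NOT A = 1 − 0.18 = 0.82
  NOT A AND A = max(0, a+b−1) on (0.82, 0.18) = 0.00
  (C OR A) AND (NOT A AND A) = max(0, a+b−1) on (0.49, 0.00) = 0.00
  F OR A = min(1, a+b) on (0.63, 0.18) = 0.81
  ((C OR A) AND (NOT A AND A)) OR (F OR A) = min(1, a+b) on (0.00, 0.81) = 0.81
  → value = 0.8100
Under Zadeh (min–max):
  C OR A = max(a, b) on (0.31, 0.18) = 0.31
  NOT A = 1 − 0.18 = 0.82
  NOT A AND A = min(a, b) on (0.82, 0.18) = 0.18
  (C OR A) AND (NOT A AND A) = min(a, b) on (0.31, 0.18) = 0.18
  F OR A = max(a, b) on (0.63, 0.18) = 0.63
  ((C OR A) AND (NOT A AND A)) OR (F OR A) = max(a, b) on (0.18, 0.63) = 0.63
  → value = 0.6300
|0.8100 − 0.6300| = 0.180

0.180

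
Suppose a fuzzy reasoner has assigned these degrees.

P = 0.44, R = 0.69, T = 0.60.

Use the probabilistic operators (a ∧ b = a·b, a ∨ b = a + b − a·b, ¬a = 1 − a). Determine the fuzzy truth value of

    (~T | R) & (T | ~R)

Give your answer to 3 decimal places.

~T = 1 − 0.6000 = 0.4000
~T | R = a + b − a·b on (0.4000, 0.6900) = 0.8140
~R = 1 − 0.6900 = 0.3100
T | ~R = a + b − a·b on (0.6000, 0.3100) = 0.7240
(~T | R) & (T | ~R) = a·b on (0.8140, 0.7240) = 0.5893

0.589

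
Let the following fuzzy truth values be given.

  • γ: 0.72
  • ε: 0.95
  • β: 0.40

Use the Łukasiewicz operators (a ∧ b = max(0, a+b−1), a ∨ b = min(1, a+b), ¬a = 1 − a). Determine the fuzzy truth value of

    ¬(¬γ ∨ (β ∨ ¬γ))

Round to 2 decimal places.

0.04

¬γ = 1 − 0.72 = 0.28
¬γ = 1 − 0.72 = 0.28
β ∨ ¬γ = min(1, a+b) on (0.40, 0.28) = 0.68
¬γ ∨ (β ∨ ¬γ) = min(1, a+b) on (0.28, 0.68) = 0.96
¬(¬γ ∨ (β ∨ ¬γ)) = 1 − 0.96 = 0.04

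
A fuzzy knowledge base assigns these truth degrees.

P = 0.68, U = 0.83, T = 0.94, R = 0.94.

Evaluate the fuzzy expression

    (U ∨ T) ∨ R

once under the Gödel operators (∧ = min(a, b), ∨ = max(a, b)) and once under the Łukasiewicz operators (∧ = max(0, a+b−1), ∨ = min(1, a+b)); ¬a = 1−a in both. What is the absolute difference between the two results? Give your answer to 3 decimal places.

0.060

Under Gödel:
  U ∨ T = max(a, b) on (0.83, 0.94) = 0.94
  (U ∨ T) ∨ R = max(a, b) on (0.94, 0.94) = 0.94
  → value = 0.9400
Under Łukasiewicz:
  U ∨ T = min(1, a+b) on (0.83, 0.94) = 1.00
  (U ∨ T) ∨ R = min(1, a+b) on (1.00, 0.94) = 1.00
  → value = 1.0000
|0.9400 − 1.0000| = 0.060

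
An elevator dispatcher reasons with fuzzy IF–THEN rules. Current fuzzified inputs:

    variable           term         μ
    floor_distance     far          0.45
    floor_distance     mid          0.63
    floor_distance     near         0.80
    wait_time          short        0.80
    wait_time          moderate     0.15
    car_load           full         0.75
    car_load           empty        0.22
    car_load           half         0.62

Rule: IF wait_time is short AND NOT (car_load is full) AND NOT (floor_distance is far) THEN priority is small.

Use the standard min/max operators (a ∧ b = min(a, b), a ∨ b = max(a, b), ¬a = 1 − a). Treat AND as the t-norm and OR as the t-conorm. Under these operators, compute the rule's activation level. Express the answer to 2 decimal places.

0.25

firing strength: short=0.80, ¬full=1−0.75=0.25, ¬far=1−0.45=0.55; AND[min(a, b)] → w = 0.25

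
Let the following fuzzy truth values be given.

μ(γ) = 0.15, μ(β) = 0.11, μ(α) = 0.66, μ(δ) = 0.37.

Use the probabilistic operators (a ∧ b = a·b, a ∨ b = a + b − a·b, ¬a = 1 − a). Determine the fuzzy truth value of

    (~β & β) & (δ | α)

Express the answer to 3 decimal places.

0.077

~β = 1 − 0.1100 = 0.8900
~β & β = a·b on (0.8900, 0.1100) = 0.0979
δ | α = a + b − a·b on (0.3700, 0.6600) = 0.7858
(~β & β) & (δ | α) = a·b on (0.0979, 0.7858) = 0.0769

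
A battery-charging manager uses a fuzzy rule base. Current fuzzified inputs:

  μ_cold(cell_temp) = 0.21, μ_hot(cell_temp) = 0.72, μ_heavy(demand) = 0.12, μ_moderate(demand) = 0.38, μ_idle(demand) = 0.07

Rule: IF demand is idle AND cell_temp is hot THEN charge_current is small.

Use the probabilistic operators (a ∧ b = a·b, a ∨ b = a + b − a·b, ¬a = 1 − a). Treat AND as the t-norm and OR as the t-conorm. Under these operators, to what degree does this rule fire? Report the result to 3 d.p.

firing strength: idle=0.07, hot=0.72; AND[a·b] → w = 0.0504

0.050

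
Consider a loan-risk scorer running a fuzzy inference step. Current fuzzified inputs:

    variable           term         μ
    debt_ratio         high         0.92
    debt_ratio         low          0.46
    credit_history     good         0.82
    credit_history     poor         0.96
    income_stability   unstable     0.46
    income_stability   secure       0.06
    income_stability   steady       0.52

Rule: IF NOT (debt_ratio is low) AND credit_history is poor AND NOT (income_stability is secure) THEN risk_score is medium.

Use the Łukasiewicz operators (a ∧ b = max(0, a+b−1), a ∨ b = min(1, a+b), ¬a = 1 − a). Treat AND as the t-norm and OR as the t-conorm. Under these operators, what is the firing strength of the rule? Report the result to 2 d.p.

0.44

firing strength: ¬low=1−0.46=0.54, poor=0.96, ¬secure=1−0.06=0.94; AND[max(0, a+b−1)] → w = 0.44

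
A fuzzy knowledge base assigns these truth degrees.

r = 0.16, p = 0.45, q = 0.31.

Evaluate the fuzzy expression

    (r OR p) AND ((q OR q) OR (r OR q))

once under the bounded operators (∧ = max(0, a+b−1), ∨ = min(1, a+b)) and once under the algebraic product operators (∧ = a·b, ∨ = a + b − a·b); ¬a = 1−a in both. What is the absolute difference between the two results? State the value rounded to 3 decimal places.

0.220

Under bounded:
  r OR p = min(1, a+b) on (0.16, 0.45) = 0.61
  q OR q = min(1, a+b) on (0.31, 0.31) = 0.62
  r OR q = min(1, a+b) on (0.16, 0.31) = 0.47
  (q OR q) OR (r OR q) = min(1, a+b) on (0.62, 0.47) = 1.00
  (r OR p) AND ((q OR q) OR (r OR q)) = max(0, a+b−1) on (0.61, 1.00) = 0.61
  → value = 0.6100
Under algebraic product:
  r OR p = a + b − a·b on (0.1600, 0.4500) = 0.5380
  q OR q = a + b − a·b on (0.3100, 0.3100) = 0.5239
  r OR q = a + b − a·b on (0.1600, 0.3100) = 0.4204
  (q OR q) OR (r OR q) = a + b − a·b on (0.5239, 0.4204) = 0.7241
  (r OR p) AND ((q OR q) OR (r OR q)) = a·b on (0.5380, 0.7241) = 0.3895
  → value = 0.3895
|0.6100 − 0.3895| = 0.220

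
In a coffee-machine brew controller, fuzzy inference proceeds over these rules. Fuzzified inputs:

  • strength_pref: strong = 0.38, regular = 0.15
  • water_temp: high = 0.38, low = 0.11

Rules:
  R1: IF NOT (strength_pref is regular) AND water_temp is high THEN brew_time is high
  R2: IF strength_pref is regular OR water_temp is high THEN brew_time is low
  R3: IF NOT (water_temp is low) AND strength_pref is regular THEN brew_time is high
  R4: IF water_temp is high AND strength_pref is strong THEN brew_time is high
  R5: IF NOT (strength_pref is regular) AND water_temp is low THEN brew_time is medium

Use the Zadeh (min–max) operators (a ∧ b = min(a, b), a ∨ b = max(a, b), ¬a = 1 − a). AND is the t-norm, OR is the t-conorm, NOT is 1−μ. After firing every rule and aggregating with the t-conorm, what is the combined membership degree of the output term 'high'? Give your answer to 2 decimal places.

R1: ¬regular=1−0.15=0.85, high=0.38; AND[min(a, b)] → w = 0.38
R2: regular=0.15, high=0.38; OR[max(a, b)] → w = 0.38
R3: ¬low=1−0.11=0.89, regular=0.15; AND[min(a, b)] → w = 0.15
R4: high=0.38, strong=0.38; AND[min(a, b)] → w = 0.38
R5: ¬regular=1−0.15=0.85, low=0.11; AND[min(a, b)] → w = 0.11
Rules with consequent 'high': {R1, R3, R4} → strengths 0.38, 0.15, 0.38
Aggregate via t-conorm [max(a, b)]: 0.38

0.38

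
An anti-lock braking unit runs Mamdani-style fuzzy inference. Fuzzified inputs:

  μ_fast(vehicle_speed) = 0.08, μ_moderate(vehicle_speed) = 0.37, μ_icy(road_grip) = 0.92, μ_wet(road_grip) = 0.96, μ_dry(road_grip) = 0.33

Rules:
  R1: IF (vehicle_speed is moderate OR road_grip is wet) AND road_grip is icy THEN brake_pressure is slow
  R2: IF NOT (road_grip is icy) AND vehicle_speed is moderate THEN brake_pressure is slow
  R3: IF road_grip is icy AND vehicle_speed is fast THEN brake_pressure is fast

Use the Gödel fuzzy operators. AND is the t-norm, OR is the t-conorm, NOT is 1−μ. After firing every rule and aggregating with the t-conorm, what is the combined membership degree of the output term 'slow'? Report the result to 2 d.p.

R1: (moderate=0.37 OR wet=0.96) = 0.96; AND[min(a, b)] with icy=0.92 → w = 0.92
R2: ¬icy=1−0.92=0.08, moderate=0.37; AND[min(a, b)] → w = 0.08
R3: icy=0.92, fast=0.08; AND[min(a, b)] → w = 0.08
Rules with consequent 'slow': {R1, R2} → strengths 0.92, 0.08
Aggregate via t-conorm [max(a, b)]: 0.92

0.92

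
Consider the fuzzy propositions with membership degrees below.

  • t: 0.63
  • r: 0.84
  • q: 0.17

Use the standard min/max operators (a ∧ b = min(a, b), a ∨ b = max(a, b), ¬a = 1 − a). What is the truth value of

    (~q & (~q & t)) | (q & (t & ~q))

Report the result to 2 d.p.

~q = 1 − 0.17 = 0.83
~q = 1 − 0.17 = 0.83
~q & t = min(a, b) on (0.83, 0.63) = 0.63
~q & (~q & t) = min(a, b) on (0.83, 0.63) = 0.63
~q = 1 − 0.17 = 0.83
t & ~q = min(a, b) on (0.63, 0.83) = 0.63
q & (t & ~q) = min(a, b) on (0.17, 0.63) = 0.17
(~q & (~q & t)) | (q & (t & ~q)) = max(a, b) on (0.63, 0.17) = 0.63

0.63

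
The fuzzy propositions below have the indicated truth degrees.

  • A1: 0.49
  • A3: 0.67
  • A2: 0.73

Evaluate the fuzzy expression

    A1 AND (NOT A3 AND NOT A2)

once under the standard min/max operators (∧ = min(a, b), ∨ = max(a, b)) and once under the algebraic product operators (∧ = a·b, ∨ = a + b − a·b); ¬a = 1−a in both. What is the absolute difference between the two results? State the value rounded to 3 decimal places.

Under standard min/max:
  NOT A3 = 1 − 0.67 = 0.33
  NOT A2 = 1 − 0.73 = 0.27
  NOT A3 AND NOT A2 = min(a, b) on (0.33, 0.27) = 0.27
  A1 AND (NOT A3 AND NOT A2) = min(a, b) on (0.49, 0.27) = 0.27
  → value = 0.2700
Under algebraic product:
  NOT A3 = 1 − 0.6700 = 0.3300
  NOT A2 = 1 − 0.7300 = 0.2700
  NOT A3 AND NOT A2 = a·b on (0.3300, 0.2700) = 0.0891
  A1 AND (NOT A3 AND NOT A2) = a·b on (0.4900, 0.0891) = 0.0437
  → value = 0.0437
|0.2700 − 0.0437| = 0.226

0.226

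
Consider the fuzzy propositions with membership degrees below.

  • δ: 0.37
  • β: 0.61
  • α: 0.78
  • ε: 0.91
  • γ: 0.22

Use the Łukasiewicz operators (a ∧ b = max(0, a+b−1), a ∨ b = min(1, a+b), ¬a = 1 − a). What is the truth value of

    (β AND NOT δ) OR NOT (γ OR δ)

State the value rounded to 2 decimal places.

NOT δ = 1 − 0.37 = 0.63
β AND NOT δ = max(0, a+b−1) on (0.61, 0.63) = 0.24
γ OR δ = min(1, a+b) on (0.22, 0.37) = 0.59
NOT (γ OR δ) = 1 − 0.59 = 0.41
(β AND NOT δ) OR NOT (γ OR δ) = min(1, a+b) on (0.24, 0.41) = 0.65

0.65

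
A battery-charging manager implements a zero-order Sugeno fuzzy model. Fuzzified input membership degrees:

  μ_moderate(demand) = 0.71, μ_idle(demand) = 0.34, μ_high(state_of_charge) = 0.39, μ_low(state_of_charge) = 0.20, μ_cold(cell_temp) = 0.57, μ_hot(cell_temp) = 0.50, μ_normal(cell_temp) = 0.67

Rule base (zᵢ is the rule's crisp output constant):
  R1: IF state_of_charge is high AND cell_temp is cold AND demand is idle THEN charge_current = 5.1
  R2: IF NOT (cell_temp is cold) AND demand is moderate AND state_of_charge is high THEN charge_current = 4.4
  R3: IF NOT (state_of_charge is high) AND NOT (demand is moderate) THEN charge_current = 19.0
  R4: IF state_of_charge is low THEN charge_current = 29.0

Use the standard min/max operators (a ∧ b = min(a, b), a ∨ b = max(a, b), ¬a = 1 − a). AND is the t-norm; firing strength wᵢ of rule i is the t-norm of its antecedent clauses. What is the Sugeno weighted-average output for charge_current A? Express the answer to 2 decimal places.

12.10

R1 (z=5.1): high=0.39, cold=0.57, idle=0.34; AND[min(a, b)] → w = 0.34
R2 (z=4.4): ¬cold=1−0.57=0.43, moderate=0.71, high=0.39; AND[min(a, b)] → w = 0.39
R3 (z=19.0): ¬high=1−0.39=0.61, ¬moderate=1−0.71=0.29; AND[min(a, b)] → w = 0.29
R4 (z=29.0): low=0.20 → w = 0.20
Weighted average = (0.34·5.1 + 0.39·4.4 + 0.29·19.0 + 0.20·29.0) / (0.34 + 0.39 + 0.29 + 0.20)
  = 14.7600 / 1.2200 = 12.10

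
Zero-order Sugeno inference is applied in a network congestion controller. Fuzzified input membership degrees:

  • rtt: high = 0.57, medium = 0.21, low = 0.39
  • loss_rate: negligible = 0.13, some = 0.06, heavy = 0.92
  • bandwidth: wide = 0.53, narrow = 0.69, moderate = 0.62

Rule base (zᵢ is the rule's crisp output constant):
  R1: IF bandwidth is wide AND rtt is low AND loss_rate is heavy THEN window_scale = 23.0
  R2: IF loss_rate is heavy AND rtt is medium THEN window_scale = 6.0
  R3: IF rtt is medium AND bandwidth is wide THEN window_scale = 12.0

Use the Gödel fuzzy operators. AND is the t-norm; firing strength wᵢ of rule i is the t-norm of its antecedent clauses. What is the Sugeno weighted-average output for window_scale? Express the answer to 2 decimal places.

R1 (z=23.0): wide=0.53, low=0.39, heavy=0.92; AND[min(a, b)] → w = 0.39
R2 (z=6.0): heavy=0.92, medium=0.21; AND[min(a, b)] → w = 0.21
R3 (z=12.0): medium=0.21, wide=0.53; AND[min(a, b)] → w = 0.21
Weighted average = (0.39·23.0 + 0.21·6.0 + 0.21·12.0) / (0.39 + 0.21 + 0.21)
  = 12.7500 / 0.8100 = 15.74

15.74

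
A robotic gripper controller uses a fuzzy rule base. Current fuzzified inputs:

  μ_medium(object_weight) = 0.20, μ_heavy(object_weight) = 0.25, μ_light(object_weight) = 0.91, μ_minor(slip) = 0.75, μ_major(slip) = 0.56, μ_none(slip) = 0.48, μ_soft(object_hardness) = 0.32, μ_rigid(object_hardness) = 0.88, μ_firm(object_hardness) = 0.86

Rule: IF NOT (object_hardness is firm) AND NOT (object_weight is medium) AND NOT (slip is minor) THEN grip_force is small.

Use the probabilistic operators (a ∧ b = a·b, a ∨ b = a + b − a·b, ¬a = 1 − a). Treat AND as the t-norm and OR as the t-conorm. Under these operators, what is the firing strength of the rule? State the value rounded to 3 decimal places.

firing strength: ¬firm=1−0.86=0.14, ¬medium=1−0.20=0.80, ¬minor=1−0.75=0.25; AND[a·b] → w = 0.0280

0.028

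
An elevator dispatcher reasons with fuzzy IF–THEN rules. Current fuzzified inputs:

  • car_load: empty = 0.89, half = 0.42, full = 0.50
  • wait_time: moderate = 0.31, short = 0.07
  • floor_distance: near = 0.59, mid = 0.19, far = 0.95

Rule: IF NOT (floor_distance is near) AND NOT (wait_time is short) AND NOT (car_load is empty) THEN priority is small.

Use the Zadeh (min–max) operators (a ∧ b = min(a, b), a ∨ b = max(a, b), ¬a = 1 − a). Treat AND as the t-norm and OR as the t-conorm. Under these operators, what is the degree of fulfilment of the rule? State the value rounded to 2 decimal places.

firing strength: ¬near=1−0.59=0.41, ¬short=1−0.07=0.93, ¬empty=1−0.89=0.11; AND[min(a, b)] → w = 0.11

0.11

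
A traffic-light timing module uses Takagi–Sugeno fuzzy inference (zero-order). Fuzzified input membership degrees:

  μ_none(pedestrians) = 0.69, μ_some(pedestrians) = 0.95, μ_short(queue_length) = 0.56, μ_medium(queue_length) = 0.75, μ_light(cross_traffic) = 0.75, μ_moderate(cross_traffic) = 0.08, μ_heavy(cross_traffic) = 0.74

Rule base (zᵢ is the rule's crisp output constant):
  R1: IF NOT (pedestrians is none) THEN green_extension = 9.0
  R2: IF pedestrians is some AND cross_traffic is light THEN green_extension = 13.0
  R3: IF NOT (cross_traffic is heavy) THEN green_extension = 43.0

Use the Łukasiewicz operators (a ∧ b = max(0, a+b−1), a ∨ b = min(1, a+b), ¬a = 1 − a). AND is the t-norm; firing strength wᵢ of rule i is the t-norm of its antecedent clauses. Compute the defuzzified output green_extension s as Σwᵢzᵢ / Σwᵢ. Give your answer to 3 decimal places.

R1 (z=9.0): ¬none=1−0.69=0.31 → w = 0.31
R2 (z=13.0): some=0.95, light=0.75; AND[max(0, a+b−1)] → w = 0.70
R3 (z=43.0): ¬heavy=1−0.74=0.26 → w = 0.26
Weighted average = (0.31·9.0 + 0.70·13.0 + 0.26·43.0) / (0.31 + 0.70 + 0.26)
  = 23.0700 / 1.2700 = 18.165

18.165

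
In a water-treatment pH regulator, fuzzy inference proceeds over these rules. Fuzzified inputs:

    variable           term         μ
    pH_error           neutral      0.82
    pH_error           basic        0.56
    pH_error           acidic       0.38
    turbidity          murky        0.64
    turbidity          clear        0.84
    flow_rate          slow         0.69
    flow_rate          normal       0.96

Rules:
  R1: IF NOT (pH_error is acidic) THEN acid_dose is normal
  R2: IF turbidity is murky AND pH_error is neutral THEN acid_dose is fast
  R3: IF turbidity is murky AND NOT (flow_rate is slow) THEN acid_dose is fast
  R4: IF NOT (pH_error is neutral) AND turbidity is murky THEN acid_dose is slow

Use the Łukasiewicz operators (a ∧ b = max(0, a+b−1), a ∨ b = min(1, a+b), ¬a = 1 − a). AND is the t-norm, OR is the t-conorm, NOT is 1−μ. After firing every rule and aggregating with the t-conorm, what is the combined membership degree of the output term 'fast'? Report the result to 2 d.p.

0.46

R1: ¬acidic=1−0.38=0.62 → w = 0.62
R2: murky=0.64, neutral=0.82; AND[max(0, a+b−1)] → w = 0.46
R3: murky=0.64, ¬slow=1−0.69=0.31; AND[max(0, a+b−1)] → w = 0.00
R4: ¬neutral=1−0.82=0.18, murky=0.64; AND[max(0, a+b−1)] → w = 0.00
Rules with consequent 'fast': {R2, R3} → strengths 0.46, 0.00
Aggregate via t-conorm [min(1, a+b)]: 0.46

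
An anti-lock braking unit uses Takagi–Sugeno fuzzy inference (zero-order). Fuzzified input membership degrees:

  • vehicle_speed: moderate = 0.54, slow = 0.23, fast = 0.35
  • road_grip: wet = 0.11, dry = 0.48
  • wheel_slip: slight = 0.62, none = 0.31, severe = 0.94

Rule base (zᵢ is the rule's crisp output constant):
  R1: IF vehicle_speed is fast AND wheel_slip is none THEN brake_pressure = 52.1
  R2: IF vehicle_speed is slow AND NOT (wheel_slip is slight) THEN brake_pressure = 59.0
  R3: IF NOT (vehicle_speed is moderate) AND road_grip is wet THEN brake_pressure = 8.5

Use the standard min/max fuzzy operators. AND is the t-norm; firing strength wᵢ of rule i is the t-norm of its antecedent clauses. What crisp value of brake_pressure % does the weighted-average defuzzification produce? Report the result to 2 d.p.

R1 (z=52.1): fast=0.35, none=0.31; AND[min(a, b)] → w = 0.31
R2 (z=59.0): slow=0.23, ¬slight=1−0.62=0.38; AND[min(a, b)] → w = 0.23
R3 (z=8.5): ¬moderate=1−0.54=0.46, wet=0.11; AND[min(a, b)] → w = 0.11
Weighted average = (0.31·52.1 + 0.23·59.0 + 0.11·8.5) / (0.31 + 0.23 + 0.11)
  = 30.6560 / 0.6500 = 47.16

47.16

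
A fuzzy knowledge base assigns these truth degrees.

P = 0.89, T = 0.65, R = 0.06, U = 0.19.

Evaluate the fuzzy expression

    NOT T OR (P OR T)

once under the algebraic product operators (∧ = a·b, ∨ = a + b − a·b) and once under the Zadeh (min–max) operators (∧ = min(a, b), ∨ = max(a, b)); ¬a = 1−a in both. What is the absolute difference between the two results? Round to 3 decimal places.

0.085

Under algebraic product:
  NOT T = 1 − 0.6500 = 0.3500
  P OR T = a + b − a·b on (0.8900, 0.6500) = 0.9615
  NOT T OR (P OR T) = a + b − a·b on (0.3500, 0.9615) = 0.9750
  → value = 0.9750
Under Zadeh (min–max):
  NOT T = 1 − 0.65 = 0.35
  P OR T = max(a, b) on (0.89, 0.65) = 0.89
  NOT T OR (P OR T) = max(a, b) on (0.35, 0.89) = 0.89
  → value = 0.8900
|0.9750 − 0.8900| = 0.085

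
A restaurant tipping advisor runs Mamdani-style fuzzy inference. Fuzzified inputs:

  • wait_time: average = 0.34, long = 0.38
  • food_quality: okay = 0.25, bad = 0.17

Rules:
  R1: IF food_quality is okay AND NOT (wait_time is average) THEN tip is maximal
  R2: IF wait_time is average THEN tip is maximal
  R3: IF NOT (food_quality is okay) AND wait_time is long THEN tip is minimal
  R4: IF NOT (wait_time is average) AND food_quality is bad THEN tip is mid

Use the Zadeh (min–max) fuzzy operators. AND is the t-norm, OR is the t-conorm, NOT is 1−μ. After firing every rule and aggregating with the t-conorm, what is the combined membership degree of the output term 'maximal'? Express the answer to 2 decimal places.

R1: okay=0.25, ¬average=1−0.34=0.66; AND[min(a, b)] → w = 0.25
R2: average=0.34 → w = 0.34
R3: ¬okay=1−0.25=0.75, long=0.38; AND[min(a, b)] → w = 0.38
R4: ¬average=1−0.34=0.66, bad=0.17; AND[min(a, b)] → w = 0.17
Rules with consequent 'maximal': {R1, R2} → strengths 0.25, 0.34
Aggregate via t-conorm [max(a, b)]: 0.34

0.34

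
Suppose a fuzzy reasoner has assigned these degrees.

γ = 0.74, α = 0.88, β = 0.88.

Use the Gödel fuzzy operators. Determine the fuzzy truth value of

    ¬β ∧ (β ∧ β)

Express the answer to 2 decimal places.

¬β = 1 − 0.88 = 0.12
β ∧ β = min(a, b) on (0.88, 0.88) = 0.88
¬β ∧ (β ∧ β) = min(a, b) on (0.12, 0.88) = 0.12

0.12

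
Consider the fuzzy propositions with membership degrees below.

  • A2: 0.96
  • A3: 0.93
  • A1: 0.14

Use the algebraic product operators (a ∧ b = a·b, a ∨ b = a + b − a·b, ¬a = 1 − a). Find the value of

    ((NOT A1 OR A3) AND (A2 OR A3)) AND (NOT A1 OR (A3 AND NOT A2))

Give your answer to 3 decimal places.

NOT A1 = 1 − 0.1400 = 0.8600
NOT A1 OR A3 = a + b − a·b on (0.8600, 0.9300) = 0.9902
A2 OR A3 = a + b − a·b on (0.9600, 0.9300) = 0.9972
(NOT A1 OR A3) AND (A2 OR A3) = a·b on (0.9902, 0.9972) = 0.9874
NOT A1 = 1 − 0.1400 = 0.8600
NOT A2 = 1 − 0.9600 = 0.0400
A3 AND NOT A2 = a·b on (0.9300, 0.0400) = 0.0372
NOT A1 OR (A3 AND NOT A2) = a + b − a·b on (0.8600, 0.0372) = 0.8652
((NOT A1 OR A3) AND (A2 OR A3)) AND (NOT A1 OR (A3 AND NOT A2)) = a·b on (0.9874, 0.8652) = 0.8543

0.854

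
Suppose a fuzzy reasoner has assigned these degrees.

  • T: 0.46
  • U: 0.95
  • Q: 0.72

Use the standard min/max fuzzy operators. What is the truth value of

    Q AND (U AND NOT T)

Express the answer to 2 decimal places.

0.54

NOT T = 1 − 0.46 = 0.54
U AND NOT T = min(a, b) on (0.95, 0.54) = 0.54
Q AND (U AND NOT T) = min(a, b) on (0.72, 0.54) = 0.54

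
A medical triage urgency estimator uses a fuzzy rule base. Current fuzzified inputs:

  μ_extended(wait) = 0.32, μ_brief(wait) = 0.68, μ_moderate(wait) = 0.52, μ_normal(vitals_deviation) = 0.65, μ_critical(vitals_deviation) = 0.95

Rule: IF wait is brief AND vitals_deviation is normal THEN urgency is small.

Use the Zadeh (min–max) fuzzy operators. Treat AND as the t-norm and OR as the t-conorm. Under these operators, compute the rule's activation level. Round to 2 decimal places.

0.65

firing strength: brief=0.68, normal=0.65; AND[min(a, b)] → w = 0.65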